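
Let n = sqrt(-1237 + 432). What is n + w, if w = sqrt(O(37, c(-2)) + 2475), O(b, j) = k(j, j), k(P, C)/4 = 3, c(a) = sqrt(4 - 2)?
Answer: sqrt(2487) + I*sqrt(805) ≈ 49.87 + 28.373*I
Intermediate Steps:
c(a) = sqrt(2)
k(P, C) = 12 (k(P, C) = 4*3 = 12)
O(b, j) = 12
w = sqrt(2487) (w = sqrt(12 + 2475) = sqrt(2487) ≈ 49.870)
n = I*sqrt(805) (n = sqrt(-805) = I*sqrt(805) ≈ 28.373*I)
n + w = I*sqrt(805) + sqrt(2487) = sqrt(2487) + I*sqrt(805)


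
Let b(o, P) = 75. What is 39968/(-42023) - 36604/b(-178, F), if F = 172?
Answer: -1541207492/3151725 ≈ -489.00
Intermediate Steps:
39968/(-42023) - 36604/b(-178, F) = 39968/(-42023) - 36604/75 = 39968*(-1/42023) - 36604*1/75 = -39968/42023 - 36604/75 = -1541207492/3151725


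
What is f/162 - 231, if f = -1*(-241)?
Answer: -37181/162 ≈ -229.51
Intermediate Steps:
f = 241
f/162 - 231 = 241/162 - 231 = -37181/162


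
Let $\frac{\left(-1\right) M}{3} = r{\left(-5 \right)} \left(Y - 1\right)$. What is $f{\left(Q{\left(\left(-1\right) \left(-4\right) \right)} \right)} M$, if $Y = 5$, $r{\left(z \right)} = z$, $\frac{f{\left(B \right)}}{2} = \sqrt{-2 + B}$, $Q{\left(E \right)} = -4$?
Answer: $120 i \sqrt{6} \approx 293.94 i$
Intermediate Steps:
$f{\left(B \right)} = 2 \sqrt{-2 + B}$
$M = 60$ ($M = - 3 \left(- 5 \left(5 - 1\right)\right) = - 3 \left(\left(-5\right) 4\right) = \left(-3\right) \left(-20\right) = 60$)
$f{\left(Q{\left(\left(-1\right) \left(-4\right) \right)} \right)} M = 2 \sqrt{-2 - 4} \cdot 60 = 2 \sqrt{-6} \cdot 60 = 2 i \sqrt{6} \cdot 60 = 120 i \sqrt{6}$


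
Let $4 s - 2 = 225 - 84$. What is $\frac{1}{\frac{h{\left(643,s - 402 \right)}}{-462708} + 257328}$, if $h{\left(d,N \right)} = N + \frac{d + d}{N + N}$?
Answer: $\frac{2711468880}{697736866109153} \approx 3.8861 \cdot 10^{-6}$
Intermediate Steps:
$s = \frac{143}{4}$ ($s = \frac{1}{2} + \frac{225 - 84}{4} = \frac{1}{2} + \frac{1}{4} \cdot 141 = \frac{1}{2} + \frac{141}{4} = \frac{143}{4} \approx 35.75$)
$h{\left(d,N \right)} = N + \frac{d}{N}$ ($h{\left(d,N \right)} = N + \frac{2 d}{2 N} = N + 2 d \frac{1}{2 N} = N + \frac{d}{N}$)
$\frac{1}{\frac{h{\left(643,s - 402 \right)}}{-462708} + 257328} = \frac{1}{\frac{\left(\frac{143}{4} - 402\right) + \frac{643}{\frac{143}{4} - 402}}{-462708} + 257328} = \frac{1}{\left(\left(\frac{143}{4} - 402\right) + \frac{643}{\frac{143}{4} - 402}\right) \left(- \frac{1}{462708}\right) + 257328} = \frac{1}{\left(- \frac{1465}{4} + \frac{643}{- \frac{1465}{4}}\right) \left(- \frac{1}{462708}\right) + 257328} = \frac{1}{\left(- \frac{1465}{4} + 643 \left(- \frac{4}{1465}\right)\right) \left(- \frac{1}{462708}\right) + 257328} = \frac{1}{\left(- \frac{1465}{4} - \frac{2572}{1465}\right) \left(- \frac{1}{462708}\right) + 257328} = \frac{1}{\left(- \frac{2156513}{5860}\right) \left(- \frac{1}{462708}\right) + 257328} = \frac{1}{\frac{2156513}{2711468880} + 257328} = \frac{1}{\frac{697736866109153}{2711468880}} = \frac{2711468880}{697736866109153}$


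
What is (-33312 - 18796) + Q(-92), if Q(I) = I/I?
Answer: -52107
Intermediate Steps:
Q(I) = 1
(-33312 - 18796) + Q(-92) = (-33312 - 18796) + 1 = -52108 + 1 = -52107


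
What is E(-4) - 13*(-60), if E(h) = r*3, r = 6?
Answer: 798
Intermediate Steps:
E(h) = 18 (E(h) = 6*3 = 18)
E(-4) - 13*(-60) = 18 - 13*(-60) = 18 + 780 = 798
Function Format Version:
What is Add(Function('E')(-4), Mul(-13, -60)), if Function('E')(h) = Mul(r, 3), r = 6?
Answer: 798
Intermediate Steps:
Function('E')(h) = 18 (Function('E')(h) = Mul(6, 3) = 18)
Add(Function('E')(-4), Mul(-13, -60)) = Add(18, Mul(-13, -60)) = Add(18, 780) = 798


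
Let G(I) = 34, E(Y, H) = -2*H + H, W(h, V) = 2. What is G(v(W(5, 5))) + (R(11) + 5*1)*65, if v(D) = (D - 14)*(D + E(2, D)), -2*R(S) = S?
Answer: 3/2 ≈ 1.5000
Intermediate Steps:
R(S) = -S/2
E(Y, H) = -H
v(D) = 0 (v(D) = (D - 14)*(D - D) = (-14 + D)*0 = 0)
G(v(W(5, 5))) + (R(11) + 5*1)*65 = 34 + (-½*11 + 5*1)*65 = 34 + (-11/2 + 5)*65 = 34 - ½*65 = 34 - 65/2 = 3/2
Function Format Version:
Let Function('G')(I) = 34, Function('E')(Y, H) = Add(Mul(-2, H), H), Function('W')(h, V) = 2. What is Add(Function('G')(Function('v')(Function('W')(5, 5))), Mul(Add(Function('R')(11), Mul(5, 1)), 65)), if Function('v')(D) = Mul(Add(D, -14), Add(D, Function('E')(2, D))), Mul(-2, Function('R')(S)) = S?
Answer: Rational(3, 2) ≈ 1.5000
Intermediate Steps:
Function('R')(S) = Mul(Rational(-1, 2), S)
Function('E')(Y, H) = Mul(-1, H)
Function('v')(D) = 0 (Function('v')(D) = Mul(Add(D, -14), Add(D, Mul(-1, D))) = Mul(Add(-14, D), 0) = 0)
Add(Function('G')(Function('v')(Function('W')(5, 5))), Mul(Add(Function('R')(11), Mul(5, 1)), 65)) = Add(34, Mul(Add(Mul(Rational(-1, 2), 11), Mul(5, 1)), 65)) = Add(34, Mul(Add(Rational(-11, 2), 5), 65)) = Add(34, Mul(Rational(-1, 2), 65)) = Add(34, Rational(-65, 2)) = Rational(3, 2)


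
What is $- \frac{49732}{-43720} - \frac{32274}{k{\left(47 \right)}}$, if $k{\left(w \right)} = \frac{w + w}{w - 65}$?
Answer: $\frac{3175377731}{513710} \approx 6181.3$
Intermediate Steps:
$k{\left(w \right)} = \frac{2 w}{-65 + w}$
$- \frac{49732}{-43720} - \frac{32274}{k{\left(47 \right)}} = - \frac{49732}{-43720} - \frac{32274}{2 \cdot 47 \frac{1}{-65 + 47}} = \left(-49732\right) \left(- \frac{1}{43720}\right) - \frac{32274}{2 \cdot 47 \frac{1}{-18}} = \frac{12433}{10930} - \frac{32274}{2 \cdot 47 \left(- \frac{1}{18}\right)} = \frac{12433}{10930} - \frac{32274}{- \frac{47}{9}} = \frac{12433}{10930} - - \frac{290466}{47} = \frac{12433}{10930} + \frac{290466}{47} = \frac{3175377731}{513710}$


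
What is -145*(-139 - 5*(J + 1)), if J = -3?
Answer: 18705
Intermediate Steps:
-145*(-139 - 5*(J + 1)) = -145*(-139 - 5*(-3 + 1)) = -145*(-139 - 5*(-2)) = -145*(-139 + 10) = -145*(-129) = 18705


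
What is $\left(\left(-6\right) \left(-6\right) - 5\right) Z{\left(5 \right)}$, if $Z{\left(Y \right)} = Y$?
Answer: $155$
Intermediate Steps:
$\left(\left(-6\right) \left(-6\right) - 5\right) Z{\left(5 \right)} = \left(\left(-6\right) \left(-6\right) - 5\right) 5 = \left(36 - 5\right) 5 = 31 \cdot 5 = 155$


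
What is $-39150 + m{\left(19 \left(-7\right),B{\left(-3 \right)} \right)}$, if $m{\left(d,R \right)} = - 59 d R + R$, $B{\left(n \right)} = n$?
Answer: $-62694$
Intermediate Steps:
$m{\left(d,R \right)} = R - 59 R d$ ($m{\left(d,R \right)} = - 59 R d + R = R - 59 R d$)
$-39150 + m{\left(19 \left(-7\right),B{\left(-3 \right)} \right)} = -39150 - 3 \left(1 - 59 \cdot 19 \left(-7\right)\right) = -39150 - 3 \left(1 - -7847\right) = -39150 - 3 \left(1 + 7847\right) = -39150 - 23544 = -62694$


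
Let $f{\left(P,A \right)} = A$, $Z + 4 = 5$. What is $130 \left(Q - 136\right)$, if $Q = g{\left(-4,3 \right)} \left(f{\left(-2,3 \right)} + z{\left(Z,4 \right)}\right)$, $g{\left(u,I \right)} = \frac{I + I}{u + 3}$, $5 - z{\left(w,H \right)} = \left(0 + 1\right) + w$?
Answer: $-22360$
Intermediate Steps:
$Z = 1$ ($Z = -4 + 5 = 1$)
$z{\left(w,H \right)} = 4 - w$ ($z{\left(w,H \right)} = 5 - \left(\left(0 + 1\right) + w\right) = 5 - \left(1 + w\right) = 4 - w$)
$g{\left(u,I \right)} = \frac{2 I}{3 + u}$
$Q = -36$ ($Q = 2 \cdot 3 \frac{1}{3 - 4} \left(3 + \left(4 - 1\right)\right) = 2 \cdot 3 \frac{1}{-1} \left(3 + \left(4 - 1\right)\right) = 2 \cdot 3 \left(-1\right) \left(3 + 3\right) = \left(-6\right) 6 = -36$)
$130 \left(Q - 136\right) = 130 \left(-36 - 136\right) = 130 \left(-172\right) = -22360$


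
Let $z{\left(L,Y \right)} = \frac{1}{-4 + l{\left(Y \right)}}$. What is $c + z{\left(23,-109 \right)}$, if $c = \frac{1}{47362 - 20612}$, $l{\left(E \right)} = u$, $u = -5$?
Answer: $- \frac{26741}{240750} \approx -0.11107$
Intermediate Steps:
$l{\left(E \right)} = -5$
$z{\left(L,Y \right)} = - \frac{1}{9}$ ($z{\left(L,Y \right)} = \frac{1}{-4 - 5} = \frac{1}{-9} = - \frac{1}{9}$)
$c = \frac{1}{26750} \approx 3.7383 \cdot 10^{-5}$
$c + z{\left(23,-109 \right)} = \frac{1}{26750} - \frac{1}{9} = - \frac{26741}{240750}$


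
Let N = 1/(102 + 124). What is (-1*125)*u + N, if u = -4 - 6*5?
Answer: 960501/226 ≈ 4250.0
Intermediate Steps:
N = 1/226 ≈ 0.0044248
u = -34 (u = -4 - 30 = -34)
(-1*125)*u + N = -1*125*(-34) + 1/226 = -125*(-34) + 1/226 = 4250 + 1/226 = 960501/226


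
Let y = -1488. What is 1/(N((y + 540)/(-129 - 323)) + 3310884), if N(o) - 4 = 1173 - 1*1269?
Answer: 1/3310792 ≈ 3.0204e-7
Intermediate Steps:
N(o) = -92 (N(o) = 4 + (1173 - 1*1269) = 4 + (1173 - 1269) = 4 - 96 = -92)
1/(N((y + 540)/(-129 - 323)) + 3310884) = 1/(-92 + 3310884) = 1/3310792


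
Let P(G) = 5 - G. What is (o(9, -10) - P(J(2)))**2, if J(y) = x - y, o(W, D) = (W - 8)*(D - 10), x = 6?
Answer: 441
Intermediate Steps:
o(W, D) = (-10 + D)*(-8 + W) (o(W, D) = (-8 + W)*(-10 + D) = (-10 + D)*(-8 + W))
J(y) = 6 - y
(o(9, -10) - P(J(2)))**2 = ((80 - 10*9 - 8*(-10) - 10*9) - (5 - (6 - 1*2)))**2 = ((80 - 90 + 80 - 90) - (5 - (6 - 2)))**2 = (-20 - (5 - 1*4))**2 = (-20 - (5 - 4))**2 = (-20 - 1*1)**2 = (-20 - 1)**2 = (-21)**2 = 441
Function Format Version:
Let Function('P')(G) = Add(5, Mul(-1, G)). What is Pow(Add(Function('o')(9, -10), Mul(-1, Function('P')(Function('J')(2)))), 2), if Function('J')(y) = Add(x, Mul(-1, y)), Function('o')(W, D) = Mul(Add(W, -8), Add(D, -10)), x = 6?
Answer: 441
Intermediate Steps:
Function('o')(W, D) = Mul(Add(-10, D), Add(-8, W)) (Function('o')(W, D) = Mul(Add(-8, W), Add(-10, D)) = Mul(Add(-10, D), Add(-8, W)))
Function('J')(y) = Add(6, Mul(-1, y))
Pow(Add(Function('o')(9, -10), Mul(-1, Function('P')(Function('J')(2)))), 2) = Pow(Add(Add(80, Mul(-10, 9), Mul(-8, -10), Mul(-10, 9)), Mul(-1, Add(5, Mul(-1, Add(6, Mul(-1, 2)))))), 2) = Pow(Add(Add(80, -90, 80, -90), Mul(-1, Add(5, Mul(-1, Add(6, -2))))), 2) = Pow(Add(-20, Mul(-1, Add(5, Mul(-1, 4)))), 2) = Pow(Add(-20, Mul(-1, Add(5, -4))), 2) = Pow(Add(-20, Mul(-1, 1)), 2) = Pow(Add(-20, -1), 2) = Pow(-21, 2) = 441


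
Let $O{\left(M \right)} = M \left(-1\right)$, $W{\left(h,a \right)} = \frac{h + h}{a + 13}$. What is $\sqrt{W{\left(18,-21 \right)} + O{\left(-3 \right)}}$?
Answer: $\frac{i \sqrt{6}}{2} \approx 1.2247 i$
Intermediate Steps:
$W{\left(h,a \right)} = \frac{2 h}{13 + a}$
$O{\left(M \right)} = - M$
$\sqrt{W{\left(18,-21 \right)} + O{\left(-3 \right)}} = \sqrt{2 \cdot 18 \frac{1}{13 - 21} - -3} = \sqrt{2 \cdot 18 \frac{1}{-8} + 3} = \sqrt{2 \cdot 18 \left(- \frac{1}{8}\right) + 3} = \sqrt{- \frac{9}{2} + 3} = \sqrt{- \frac{3}{2}} = \frac{i \sqrt{6}}{2}$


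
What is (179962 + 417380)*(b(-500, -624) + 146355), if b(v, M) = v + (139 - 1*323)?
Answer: 87015406482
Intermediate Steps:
b(v, M) = -184 + v (b(v, M) = v + (139 - 323) = v - 184 = -184 + v)
(179962 + 417380)*(b(-500, -624) + 146355) = (179962 + 417380)*((-184 - 500) + 146355) = 597342*(-684 + 146355) = 597342*145671 = 87015406482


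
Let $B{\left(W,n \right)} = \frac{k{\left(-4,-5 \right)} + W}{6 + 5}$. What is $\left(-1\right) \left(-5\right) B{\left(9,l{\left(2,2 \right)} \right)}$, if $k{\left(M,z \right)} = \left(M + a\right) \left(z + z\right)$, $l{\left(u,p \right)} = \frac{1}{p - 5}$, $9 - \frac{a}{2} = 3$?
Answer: $- \frac{355}{11} \approx -32.273$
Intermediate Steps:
$a = 12$ ($a = 18 - 6 = 12$)
$l{\left(u,p \right)} = \frac{1}{-5 + p}$
$k{\left(M,z \right)} = 2 z \left(12 + M\right)$ ($k{\left(M,z \right)} = \left(M + 12\right) \left(z + z\right) = \left(12 + M\right) 2 z = 2 z \left(12 + M\right)$)
$B{\left(W,n \right)} = - \frac{80}{11} + \frac{W}{11}$ ($B{\left(W,n \right)} = \frac{2 \left(-5\right) \left(12 - 4\right) + W}{6 + 5} = \frac{2 \left(-5\right) 8 + W}{11} = \left(-80 + W\right) \frac{1}{11} = - \frac{80}{11} + \frac{W}{11}$)
$\left(-1\right) \left(-5\right) B{\left(9,l{\left(2,2 \right)} \right)} = \left(-1\right) \left(-5\right) \left(- \frac{80}{11} + \frac{1}{11} \cdot 9\right) = 5 \left(- \frac{80}{11} + \frac{9}{11}\right) = 5 \left(- \frac{71}{11}\right) = - \frac{355}{11}$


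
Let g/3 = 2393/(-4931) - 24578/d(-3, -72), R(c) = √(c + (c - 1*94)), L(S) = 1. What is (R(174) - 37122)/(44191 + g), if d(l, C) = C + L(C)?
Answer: -6498224661/7917192968 + 350101*√254/15834385936 ≈ -0.82042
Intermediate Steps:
d(l, C) = 1 + C (d(l, C) = C + 1 = 1 + C)
R(c) = √(-94 + 2*c) (R(c) = √(c + (c - 94)) = √(c + (-94 + c)) = √(-94 + 2*c))
g = 363072645/350101 (g = 3*(2393/(-4931) - 24578/(1 - 72)) = 3*(2393*(-1/4931) - 24578/(-71)) = 3*(-2393/4931 - 24578*(-1/71)) = 3*(-2393/4931 + 24578/71) = 3*(121024215/350101) = 363072645/350101 ≈ 1037.1)
(R(174) - 37122)/(44191 + g) = (√(-94 + 2*174) - 37122)/(44191 + 363072645/350101) = (√(-94 + 348) - 37122)/(15834385936/350101) = (√254 - 37122)*(350101/15834385936) = (-37122 + √254)*(350101/15834385936) = -6498224661/7917192968 + 350101*√254/15834385936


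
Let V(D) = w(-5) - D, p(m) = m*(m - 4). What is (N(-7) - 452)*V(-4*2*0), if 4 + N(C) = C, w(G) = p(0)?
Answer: 0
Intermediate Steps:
p(m) = m*(-4 + m)
w(G) = 0 (w(G) = 0*(-4 + 0) = 0*(-4) = 0)
N(C) = -4 + C
V(D) = -D (V(D) = 0 - D = -D)
(N(-7) - 452)*V(-4*2*0) = ((-4 - 7) - 452)*(-(-4*2)*0) = (-11 - 452)*(-(-8)*0) = -(-463)*0 = -463*0 = 0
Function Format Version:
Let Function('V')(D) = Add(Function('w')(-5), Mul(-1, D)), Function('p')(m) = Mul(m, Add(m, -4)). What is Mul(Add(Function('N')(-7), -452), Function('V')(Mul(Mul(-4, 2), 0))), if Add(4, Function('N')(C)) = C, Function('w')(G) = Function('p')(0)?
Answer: 0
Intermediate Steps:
Function('p')(m) = Mul(m, Add(-4, m))
Function('w')(G) = 0 (Function('w')(G) = Mul(0, Add(-4, 0)) = Mul(0, -4) = 0)
Function('N')(C) = Add(-4, C)
Function('V')(D) = Mul(-1, D) (Function('V')(D) = Add(0, Mul(-1, D)) = Mul(-1, D))
Mul(Add(Function('N')(-7), -452), Function('V')(Mul(Mul(-4, 2), 0))) = Mul(Add(Add(-4, -7), -452), Mul(-1, Mul(Mul(-4, 2), 0))) = Mul(Add(-11, -452), Mul(-1, Mul(-8, 0))) = Mul(-463, Mul(-1, 0)) = Mul(-463, 0) = 0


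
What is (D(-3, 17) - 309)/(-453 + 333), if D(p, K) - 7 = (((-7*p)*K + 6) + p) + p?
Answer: -11/24 ≈ -0.45833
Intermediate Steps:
D(p, K) = 13 + 2*p - 7*K*p (D(p, K) = 7 + ((((-7*p)*K + 6) + p) + p) = 7 + (((-7*K*p + 6) + p) + p) = 7 + (((6 - 7*K*p) + p) + p) = 7 + ((6 + p - 7*K*p) + p) = 7 + (6 + 2*p - 7*K*p) = 13 + 2*p - 7*K*p)
(D(-3, 17) - 309)/(-453 + 333) = ((13 + 2*(-3) - 7*17*(-3)) - 309)/(-453 + 333) = ((13 - 6 + 357) - 309)/(-120) = (364 - 309)*(-1/120) = 55*(-1/120) = -11/24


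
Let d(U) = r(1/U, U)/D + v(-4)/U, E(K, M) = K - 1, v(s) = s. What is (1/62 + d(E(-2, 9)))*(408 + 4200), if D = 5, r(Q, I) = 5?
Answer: 335616/31 ≈ 10826.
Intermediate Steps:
E(K, M) = -1 + K
d(U) = 1 - 4/U (d(U) = 5/5 - 4/U = 5*(⅕) - 4/U = 1 - 4/U)
(1/62 + d(E(-2, 9)))*(408 + 4200) = (1/62 + (-4 + (-1 - 2))/(-1 - 2))*(408 + 4200) = (1/62 + (-4 - 3)/(-3))*4608 = (1/62 - ⅓*(-7))*4608 = (1/62 + 7/3)*4608 = (437/186)*4608 = 335616/31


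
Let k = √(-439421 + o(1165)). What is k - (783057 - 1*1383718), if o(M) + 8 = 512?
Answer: 600661 + I*√438917 ≈ 6.0066e+5 + 662.51*I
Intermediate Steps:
o(M) = 504 (o(M) = -8 + 512 = 504)
k = I*√438917 (k = √(-439421 + 504) = √(-438917) = I*√438917 ≈ 662.51*I)
k - (783057 - 1*1383718) = I*√438917 - (783057 - 1*1383718) = I*√438917 - (783057 - 1383718) = I*√438917 - 1*(-600661) = I*√438917 + 600661 = 600661 + I*√438917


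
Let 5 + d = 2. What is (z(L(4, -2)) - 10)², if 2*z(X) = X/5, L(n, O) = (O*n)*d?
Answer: 1444/25 ≈ 57.760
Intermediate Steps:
d = -3 (d = -5 + 2 = -3)
L(n, O) = -3*O*n (L(n, O) = (O*n)*(-3) = -3*O*n)
z(X) = X/10 (z(X) = (X/5)/2 = X/10)
(z(L(4, -2)) - 10)² = ((-3*(-2)*4)/10 - 10)² = ((⅒)*24 - 10)² = (12/5 - 10)² = (-38/5)² = 1444/25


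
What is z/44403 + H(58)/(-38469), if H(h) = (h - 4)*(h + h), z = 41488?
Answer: 439287160/569379669 ≈ 0.77152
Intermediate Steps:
H(h) = 2*h*(-4 + h) (H(h) = (-4 + h)*(2*h) = 2*h*(-4 + h))
z/44403 + H(58)/(-38469) = 41488/44403 + (2*58*(-4 + 58))/(-38469) = 41488*(1/44403) + (2*58*54)*(-1/38469) = 41488/44403 + 6264*(-1/38469) = 41488/44403 - 2088/12823 = 439287160/569379669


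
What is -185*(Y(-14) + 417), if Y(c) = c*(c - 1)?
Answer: -115995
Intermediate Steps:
Y(c) = c*(-1 + c)
-185*(Y(-14) + 417) = -185*(-14*(-1 - 14) + 417) = -185*(-14*(-15) + 417) = -185*(210 + 417) = -185*627 = -115995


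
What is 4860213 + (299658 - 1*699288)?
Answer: 4460583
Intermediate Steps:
4860213 + (299658 - 1*699288) = 4860213 + (299658 - 699288) = 4860213 - 399630 = 4460583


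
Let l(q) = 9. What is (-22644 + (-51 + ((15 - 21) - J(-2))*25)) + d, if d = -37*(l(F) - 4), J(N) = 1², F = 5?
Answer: -23055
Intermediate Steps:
J(N) = 1
d = -185 (d = -37*(9 - 4) = -37*5 = -185)
(-22644 + (-51 + ((15 - 21) - J(-2))*25)) + d = (-22644 + (-51 + ((15 - 21) - 1*1)*25)) - 185 = (-22644 + (-51 + (-6 - 1)*25)) - 185 = (-22644 + (-51 - 7*25)) - 185 = (-22644 + (-51 - 175)) - 185 = (-22644 - 226) - 185 = -22870 - 185 = -23055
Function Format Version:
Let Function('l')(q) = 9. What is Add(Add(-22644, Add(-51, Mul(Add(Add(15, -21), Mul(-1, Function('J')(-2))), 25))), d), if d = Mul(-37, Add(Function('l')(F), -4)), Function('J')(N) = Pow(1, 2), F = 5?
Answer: -23055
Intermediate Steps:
Function('J')(N) = 1
d = -185 (d = Mul(-37, Add(9, -4)) = Mul(-37, 5) = -185)
Add(Add(-22644, Add(-51, Mul(Add(Add(15, -21), Mul(-1, Function('J')(-2))), 25))), d) = Add(Add(-22644, Add(-51, Mul(Add(Add(15, -21), Mul(-1, 1)), 25))), -185) = Add(Add(-22644, Add(-51, Mul(Add(-6, -1), 25))), -185) = Add(Add(-22644, Add(-51, Mul(-7, 25))), -185) = Add(Add(-22644, Add(-51, -175)), -185) = Add(Add(-22644, -226), -185) = Add(-22870, -185) = -23055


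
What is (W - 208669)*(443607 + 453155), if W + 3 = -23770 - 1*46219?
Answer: -249892595682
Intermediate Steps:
W = -69992 (W = -3 + (-23770 - 1*46219) = -3 + (-23770 - 46219) = -3 - 69989 = -69992)
(W - 208669)*(443607 + 453155) = (-69992 - 208669)*(443607 + 453155) = -278661*896762 = -249892595682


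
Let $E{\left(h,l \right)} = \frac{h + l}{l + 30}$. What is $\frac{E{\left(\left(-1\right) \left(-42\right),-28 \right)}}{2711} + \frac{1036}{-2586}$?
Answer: $- \frac{1395247}{3505323} \approx -0.39804$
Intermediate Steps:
$E{\left(h,l \right)} = \frac{h + l}{30 + l}$
$\frac{E{\left(\left(-1\right) \left(-42\right),-28 \right)}}{2711} + \frac{1036}{-2586} = \frac{\frac{1}{30 - 28} \left(\left(-1\right) \left(-42\right) - 28\right)}{2711} + \frac{1036}{-2586} = \frac{42 - 28}{2} \cdot \frac{1}{2711} + 1036 \left(- \frac{1}{2586}\right) = \frac{1}{2} \cdot 14 \cdot \frac{1}{2711} - \frac{518}{1293} = 7 \cdot \frac{1}{2711} - \frac{518}{1293} = \frac{7}{2711} - \frac{518}{1293} = - \frac{1395247}{3505323}$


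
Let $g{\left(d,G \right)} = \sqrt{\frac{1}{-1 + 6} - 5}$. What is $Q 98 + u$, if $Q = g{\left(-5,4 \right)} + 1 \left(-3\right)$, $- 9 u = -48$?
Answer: $- \frac{866}{3} + \frac{196 i \sqrt{30}}{5} \approx -288.67 + 214.71 i$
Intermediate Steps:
$g{\left(d,G \right)} = \frac{2 i \sqrt{30}}{5}$ ($g{\left(d,G \right)} = \sqrt{\frac{1}{5} - 5} = \sqrt{- \frac{24}{5}} = \frac{2 i \sqrt{30}}{5}$)
$u = \frac{16}{3}$ ($u = \left(- \frac{1}{9}\right) \left(-48\right) = \frac{16}{3} \approx 5.3333$)
$Q = -3 + \frac{2 i \sqrt{30}}{5}$ ($Q = \frac{2 i \sqrt{30}}{5} + 1 \left(-3\right) = \frac{2 i \sqrt{30}}{5} - 3 = -3 + \frac{2 i \sqrt{30}}{5} \approx -3.0 + 2.1909 i$)
$Q 98 + u = \left(-3 + \frac{2 i \sqrt{30}}{5}\right) 98 + \frac{16}{3} = \left(-294 + \frac{196 i \sqrt{30}}{5}\right) + \frac{16}{3} = - \frac{866}{3} + \frac{196 i \sqrt{30}}{5}$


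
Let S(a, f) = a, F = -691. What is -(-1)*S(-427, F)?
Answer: -427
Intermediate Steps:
-(-1)*S(-427, F) = -(-1)*(-427) = -1*427 = -427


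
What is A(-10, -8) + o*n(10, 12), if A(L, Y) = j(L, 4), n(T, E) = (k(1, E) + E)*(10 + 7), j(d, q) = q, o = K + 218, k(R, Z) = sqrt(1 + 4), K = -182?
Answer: 7348 + 612*sqrt(5) ≈ 8716.5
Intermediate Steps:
k(R, Z) = sqrt(5)
o = 36 (o = -182 + 218 = 36)
n(T, E) = 17*E + 17*sqrt(5) (n(T, E) = (sqrt(5) + E)*(10 + 7) = (E + sqrt(5))*17 = 17*E + 17*sqrt(5))
A(L, Y) = 4
A(-10, -8) + o*n(10, 12) = 4 + 36*(17*12 + 17*sqrt(5)) = 4 + 36*(204 + 17*sqrt(5)) = 4 + (7344 + 612*sqrt(5)) = 7348 + 612*sqrt(5)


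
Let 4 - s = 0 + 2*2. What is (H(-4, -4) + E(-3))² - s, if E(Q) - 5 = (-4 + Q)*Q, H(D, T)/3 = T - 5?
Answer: 1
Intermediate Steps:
H(D, T) = -15 + 3*T (H(D, T) = 3*(T - 5) = 3*(-5 + T) = -15 + 3*T)
E(Q) = 5 + Q*(-4 + Q) (E(Q) = 5 + (-4 + Q)*Q = 5 + Q*(-4 + Q))
s = 0 (s = 4 - (0 + 2*2) = 4 - (0 + 4) = 4 - 1*4 = 4 - 4 = 0)
(H(-4, -4) + E(-3))² - s = ((-15 + 3*(-4)) + (5 + (-3)² - 4*(-3)))² - 1*0 = ((-15 - 12) + (5 + 9 + 12))² + 0 = (-27 + 26)² + 0 = (-1)² + 0 = 1 + 0 = 1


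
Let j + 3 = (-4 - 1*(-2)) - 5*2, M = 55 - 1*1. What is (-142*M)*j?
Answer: 115020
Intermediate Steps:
M = 54 (M = 55 - 1 = 54)
j = -15 (j = -3 + ((-4 - 1*(-2)) - 5*2) = -3 + ((-4 + 2) - 10) = -3 + (-2 - 10) = -3 - 12 = -15)
(-142*M)*j = -142*54*(-15) = -7668*(-15) = 115020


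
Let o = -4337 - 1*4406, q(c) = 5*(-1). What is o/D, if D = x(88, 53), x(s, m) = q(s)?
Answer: 8743/5 ≈ 1748.6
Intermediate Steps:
q(c) = -5
x(s, m) = -5
D = -5
o = -8743 (o = -4337 - 4406 = -8743)
o/D = -8743/(-5) = -8743*(-⅕) = 8743/5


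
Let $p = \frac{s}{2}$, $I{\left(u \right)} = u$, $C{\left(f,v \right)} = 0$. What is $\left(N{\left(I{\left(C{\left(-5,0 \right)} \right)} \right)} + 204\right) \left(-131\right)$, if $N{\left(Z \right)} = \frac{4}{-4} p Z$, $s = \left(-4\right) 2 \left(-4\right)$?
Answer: $-26724$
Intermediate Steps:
$s = 32$ ($s = \left(-8\right) \left(-4\right) = 32$)
$p = 16$ ($p = \frac{32}{2} = 32 \cdot \frac{1}{2} = 16$)
$N{\left(Z \right)} = - 16 Z$ ($N{\left(Z \right)} = \frac{4}{-4} \cdot 16 Z = 4 \left(- \frac{1}{4}\right) 16 Z = \left(-1\right) 16 Z = - 16 Z$)
$\left(N{\left(I{\left(C{\left(-5,0 \right)} \right)} \right)} + 204\right) \left(-131\right) = \left(\left(-16\right) 0 + 204\right) \left(-131\right) = \left(0 + 204\right) \left(-131\right) = 204 \left(-131\right) = -26724$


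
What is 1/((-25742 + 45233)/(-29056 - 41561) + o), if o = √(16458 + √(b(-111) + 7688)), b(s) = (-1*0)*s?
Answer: -1/(6497/23539 - √(16458 + 62*√2)) ≈ 0.0077910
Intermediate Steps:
b(s) = 0 (b(s) = 0*s = 0)
o = √(16458 + 62*√2) (o = √(16458 + √(0 + 7688)) = √(16458 + √7688) = √(16458 + 62*√2) ≈ 128.63)
1/((-25742 + 45233)/(-29056 - 41561) + o) = 1/((-25742 + 45233)/(-29056 - 41561) + √(16458 + 62*√2)) = 1/(19491/(-70617) + √(16458 + 62*√2)) = 1/(19491*(-1/70617) + √(16458 + 62*√2)) = 1/(-6497/23539 + √(16458 + 62*√2))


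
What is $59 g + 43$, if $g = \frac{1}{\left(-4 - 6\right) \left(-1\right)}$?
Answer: $\frac{489}{10} \approx 48.9$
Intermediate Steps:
$g = \frac{1}{10}$ ($g = \frac{1}{\left(-10\right) \left(-1\right)} = \frac{1}{10} \approx 0.1$)
$59 g + 43 = 59 \cdot \frac{1}{10} + 43 = \frac{59}{10} + 43 = \frac{489}{10}$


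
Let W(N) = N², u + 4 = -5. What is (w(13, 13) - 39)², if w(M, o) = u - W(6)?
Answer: 7056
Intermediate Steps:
u = -9 (u = -4 - 5 = -9)
w(M, o) = -45 (w(M, o) = -9 - 1*6² = -9 - 1*36 = -9 - 36 = -45)
(w(13, 13) - 39)² = (-45 - 39)² = (-84)² = 7056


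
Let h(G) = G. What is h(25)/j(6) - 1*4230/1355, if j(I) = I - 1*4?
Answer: 5083/542 ≈ 9.3782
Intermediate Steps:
j(I) = -4 + I (j(I) = I - 4 = -4 + I)
h(25)/j(6) - 1*4230/1355 = 25/(-4 + 6) - 1*4230/1355 = 25/2 - 4230*1/1355 = 25*(½) - 846/271 = 25/2 - 846/271 = 5083/542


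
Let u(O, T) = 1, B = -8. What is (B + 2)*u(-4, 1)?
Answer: -6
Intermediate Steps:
(B + 2)*u(-4, 1) = (-8 + 2)*1 = -6*1 = -6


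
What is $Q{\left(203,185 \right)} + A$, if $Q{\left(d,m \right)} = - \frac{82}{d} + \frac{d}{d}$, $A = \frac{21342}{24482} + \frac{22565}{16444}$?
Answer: $\frac{116049705551}{40862073812} \approx 2.84$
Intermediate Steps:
$A = \frac{451692089}{201291004}$ ($A = 21342 \cdot \frac{1}{24482} + 22565 \cdot \frac{1}{16444} = \frac{10671}{12241} + \frac{22565}{16444} = \frac{451692089}{201291004} \approx 2.244$)
$Q{\left(d,m \right)} = 1 - \frac{82}{d}$ ($Q{\left(d,m \right)} = - \frac{82}{d} + 1 = 1 - \frac{82}{d}$)
$Q{\left(203,185 \right)} + A = \frac{-82 + 203}{203} + \frac{451692089}{201291004} = \frac{1}{203} \cdot 121 + \frac{451692089}{201291004} = \frac{121}{203} + \frac{451692089}{201291004} = \frac{116049705551}{40862073812}$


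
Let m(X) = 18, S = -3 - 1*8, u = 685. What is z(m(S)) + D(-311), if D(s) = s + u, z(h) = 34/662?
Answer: 123811/331 ≈ 374.05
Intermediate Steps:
S = -11 (S = -3 - 8 = -11)
z(h) = 17/331 (z(h) = 34*(1/662) = 17/331)
D(s) = 685 + s (D(s) = s + 685 = 685 + s)
z(m(S)) + D(-311) = 17/331 + (685 - 311) = 17/331 + 374 = 123811/331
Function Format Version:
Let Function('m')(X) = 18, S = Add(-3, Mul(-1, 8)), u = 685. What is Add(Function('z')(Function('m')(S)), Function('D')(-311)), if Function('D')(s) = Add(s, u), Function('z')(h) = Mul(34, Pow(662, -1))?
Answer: Rational(123811, 331) ≈ 374.05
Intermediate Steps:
S = -11 (S = Add(-3, -8) = -11)
Function('z')(h) = Rational(17, 331) (Function('z')(h) = Mul(34, Rational(1, 662)) = Rational(17, 331))
Function('D')(s) = Add(685, s) (Function('D')(s) = Add(s, 685) = Add(685, s))
Add(Function('z')(Function('m')(S)), Function('D')(-311)) = Add(Rational(17, 331), Add(685, -311)) = Add(Rational(17, 331), 374) = Rational(123811, 331)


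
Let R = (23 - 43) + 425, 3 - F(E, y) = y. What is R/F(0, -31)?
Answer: 405/34 ≈ 11.912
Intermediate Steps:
F(E, y) = 3 - y
R = 405 (R = -20 + 425 = 405)
R/F(0, -31) = 405/(3 - 1*(-31)) = 405/(3 + 31) = 405/34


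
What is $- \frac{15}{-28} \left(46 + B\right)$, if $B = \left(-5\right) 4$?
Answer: $\frac{195}{14} \approx 13.929$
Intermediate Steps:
$B = -20$
$- \frac{15}{-28} \left(46 + B\right) = - \frac{15}{-28} \left(46 - 20\right) = \left(-15\right) \left(- \frac{1}{28}\right) 26 = \frac{15}{28} \cdot 26 = \frac{195}{14}$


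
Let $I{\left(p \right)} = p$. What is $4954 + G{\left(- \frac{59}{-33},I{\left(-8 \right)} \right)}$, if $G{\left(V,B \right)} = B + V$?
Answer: $\frac{163277}{33} \approx 4947.8$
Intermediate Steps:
$4954 + G{\left(- \frac{59}{-33},I{\left(-8 \right)} \right)} = 4954 - \left(8 + \frac{59}{-33}\right) = 4954 - \frac{205}{33} = \frac{163277}{33}$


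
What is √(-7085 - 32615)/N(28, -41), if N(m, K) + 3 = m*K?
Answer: -10*I*√397/1151 ≈ -0.17311*I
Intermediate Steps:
N(m, K) = -3 + K*m (N(m, K) = -3 + m*K = -3 + K*m)
√(-7085 - 32615)/N(28, -41) = √(-7085 - 32615)/(-3 - 41*28) = √(-39700)/(-3 - 1148) = (10*I*√397)/(-1151) = (10*I*√397)*(-1/1151) = -10*I*√397/1151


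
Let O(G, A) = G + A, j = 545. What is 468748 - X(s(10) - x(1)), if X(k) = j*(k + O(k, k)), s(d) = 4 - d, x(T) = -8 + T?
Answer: 467113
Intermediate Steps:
O(G, A) = A + G
X(k) = 1635*k (X(k) = 545*(k + (k + k)) = 545*(k + 2*k) = 545*(3*k) = 1635*k)
468748 - X(s(10) - x(1)) = 468748 - 1635*((4 - 1*10) - (-8 + 1)) = 468748 - 1635*((4 - 10) - 1*(-7)) = 468748 - 1635*(-6 + 7) = 468748 - 1635 = 467113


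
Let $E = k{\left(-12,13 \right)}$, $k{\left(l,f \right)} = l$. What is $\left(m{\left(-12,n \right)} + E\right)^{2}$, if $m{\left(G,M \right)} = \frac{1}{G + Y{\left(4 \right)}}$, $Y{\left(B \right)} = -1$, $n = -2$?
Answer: $\frac{24649}{169} \approx 145.85$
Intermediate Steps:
$m{\left(G,M \right)} = \frac{1}{-1 + G}$ ($m{\left(G,M \right)} = \frac{1}{G - 1} = \frac{1}{-1 + G}$)
$E = -12$
$\left(m{\left(-12,n \right)} + E\right)^{2} = \left(\frac{1}{-1 - 12} - 12\right)^{2} = \left(\frac{1}{-13} - 12\right)^{2} = \left(- \frac{1}{13} - 12\right)^{2} = \left(- \frac{157}{13}\right)^{2} = \frac{24649}{169}$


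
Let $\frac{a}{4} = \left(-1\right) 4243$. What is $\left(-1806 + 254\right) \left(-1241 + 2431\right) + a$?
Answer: $-1863852$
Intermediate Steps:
$a = -16972$ ($a = 4 \left(\left(-1\right) 4243\right) = 4 \left(-4243\right) = -16972$)
$\left(-1806 + 254\right) \left(-1241 + 2431\right) + a = \left(-1806 + 254\right) \left(-1241 + 2431\right) - 16972 = \left(-1552\right) 1190 - 16972 = -1846880 - 16972 = -1863852$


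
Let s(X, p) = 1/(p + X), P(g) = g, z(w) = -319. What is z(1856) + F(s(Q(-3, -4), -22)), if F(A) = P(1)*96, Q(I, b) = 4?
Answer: -223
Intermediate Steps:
s(X, p) = 1/(X + p)
F(A) = 96 (F(A) = 1*96 = 96)
z(1856) + F(s(Q(-3, -4), -22)) = -319 + 96 = -223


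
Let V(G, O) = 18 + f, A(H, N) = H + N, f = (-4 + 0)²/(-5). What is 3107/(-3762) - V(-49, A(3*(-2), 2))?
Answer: -293923/18810 ≈ -15.626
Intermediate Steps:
f = -16/5 (f = (-4)²*(-⅕) = 16*(-⅕) = -16/5 ≈ -3.2000)
V(G, O) = 74/5 (V(G, O) = 18 - 16/5 = 74/5)
3107/(-3762) - V(-49, A(3*(-2), 2)) = 3107/(-3762) - 1*74/5 = 3107*(-1/3762) - 74/5 = -3107/3762 - 74/5 = -293923/18810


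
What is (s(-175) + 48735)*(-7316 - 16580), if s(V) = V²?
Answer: -1896386560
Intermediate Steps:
(s(-175) + 48735)*(-7316 - 16580) = ((-175)² + 48735)*(-7316 - 16580) = (30625 + 48735)*(-23896) = 79360*(-23896) = -1896386560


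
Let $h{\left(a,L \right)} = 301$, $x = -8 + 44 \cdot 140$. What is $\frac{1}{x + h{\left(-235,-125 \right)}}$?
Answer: $\frac{1}{6453} \approx 0.00015497$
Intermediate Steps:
$x = 6152$ ($x = -8 + 6160 = 6152$)
$\frac{1}{x + h{\left(-235,-125 \right)}} = \frac{1}{6152 + 301} = \frac{1}{6453}$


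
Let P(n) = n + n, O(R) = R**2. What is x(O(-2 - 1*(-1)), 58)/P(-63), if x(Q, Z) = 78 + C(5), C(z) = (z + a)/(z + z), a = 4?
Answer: -263/420 ≈ -0.62619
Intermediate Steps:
C(z) = (4 + z)/(2*z) (C(z) = (z + 4)/(z + z) = (4 + z)/((2*z)) = (4 + z)*(1/(2*z)) = (4 + z)/(2*z))
x(Q, Z) = 789/10 (x(Q, Z) = 78 + (1/2)*(4 + 5)/5 = 78 + (1/2)*(1/5)*9 = 78 + 9/10 = 789/10)
P(n) = 2*n
x(O(-2 - 1*(-1)), 58)/P(-63) = 789/(10*((2*(-63)))) = (789/10)/(-126) = (789/10)*(-1/126) = -263/420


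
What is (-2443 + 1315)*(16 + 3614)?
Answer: -4094640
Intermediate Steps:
(-2443 + 1315)*(16 + 3614) = -1128*3630 = -4094640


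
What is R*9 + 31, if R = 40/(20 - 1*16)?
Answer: 121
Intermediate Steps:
R = 10 (R = 40/(20 - 16) = 40/4 = 40*(¼) = 10)
R*9 + 31 = 10*9 + 31 = 90 + 31 = 121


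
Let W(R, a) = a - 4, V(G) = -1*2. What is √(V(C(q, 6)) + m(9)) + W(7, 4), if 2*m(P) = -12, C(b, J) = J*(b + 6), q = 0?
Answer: 2*I*√2 ≈ 2.8284*I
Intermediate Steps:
C(b, J) = J*(6 + b)
V(G) = -2
W(R, a) = -4 + a
m(P) = -6 (m(P) = (½)*(-12) = -6)
√(V(C(q, 6)) + m(9)) + W(7, 4) = √(-2 - 6) + (-4 + 4) = √(-8) + 0 = 2*I*√2 + 0 = 2*I*√2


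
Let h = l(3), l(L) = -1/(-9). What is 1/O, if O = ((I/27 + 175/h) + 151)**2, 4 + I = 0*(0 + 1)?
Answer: 729/2171373604 ≈ 3.3573e-7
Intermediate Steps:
l(L) = 1/9 (l(L) = -1*(-1/9) = 1/9)
I = -4 (I = -4 + 0*(0 + 1) = -4 + 0*1 = -4 + 0 = -4)
h = 1/9 ≈ 0.11111
O = 2171373604/729 (O = ((-4/27 + 175/(1/9)) + 151)**2 = ((-4*1/27 + 175*9) + 151)**2 = ((-4/27 + 1575) + 151)**2 = (42521/27 + 151)**2 = (46598/27)**2 = 2171373604/729 ≈ 2.9786e+6)
1/O = 1/(2171373604/729) = 729/2171373604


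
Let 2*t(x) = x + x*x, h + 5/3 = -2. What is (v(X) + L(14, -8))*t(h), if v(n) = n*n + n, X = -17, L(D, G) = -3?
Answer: 11836/9 ≈ 1315.1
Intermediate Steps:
h = -11/3 (h = -5/3 - 2 = -11/3 ≈ -3.6667)
v(n) = n + n² (v(n) = n² + n = n + n²)
t(x) = x/2 + x²/2 (t(x) = (x + x*x)/2 = (x + x²)/2 = x/2 + x²/2)
(v(X) + L(14, -8))*t(h) = (-17*(1 - 17) - 3)*((½)*(-11/3)*(1 - 11/3)) = (-17*(-16) - 3)*((½)*(-11/3)*(-8/3)) = (272 - 3)*(44/9) = 269*(44/9) = 11836/9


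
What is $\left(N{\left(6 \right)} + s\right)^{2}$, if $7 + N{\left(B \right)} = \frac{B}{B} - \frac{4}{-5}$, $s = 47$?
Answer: $\frac{43681}{25} \approx 1747.2$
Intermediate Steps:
$N{\left(B \right)} = - \frac{26}{5}$ ($N{\left(B \right)} = -7 + \left(\frac{B}{B} - \frac{4}{-5}\right) = -7 + \left(1 - - \frac{4}{5}\right) = -7 + \left(1 + \frac{4}{5}\right) = -7 + \frac{9}{5} = - \frac{26}{5}$)
$\left(N{\left(6 \right)} + s\right)^{2} = \left(- \frac{26}{5} + 47\right)^{2} = \left(\frac{209}{5}\right)^{2} = \frac{43681}{25}$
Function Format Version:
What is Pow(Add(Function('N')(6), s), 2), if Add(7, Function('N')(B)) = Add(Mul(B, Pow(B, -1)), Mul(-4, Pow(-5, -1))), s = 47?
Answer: Rational(43681, 25) ≈ 1747.2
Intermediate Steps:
Function('N')(B) = Rational(-26, 5) (Function('N')(B) = Add(-7, Add(Mul(B, Pow(B, -1)), Mul(-4, Pow(-5, -1)))) = Add(-7, Add(1, Mul(-4, Rational(-1, 5)))) = Add(-7, Add(1, Rational(4, 5))) = Add(-7, Rational(9, 5)) = Rational(-26, 5))
Pow(Add(Function('N')(6), s), 2) = Pow(Add(Rational(-26, 5), 47), 2) = Pow(Rational(209, 5), 2) = Rational(43681, 25)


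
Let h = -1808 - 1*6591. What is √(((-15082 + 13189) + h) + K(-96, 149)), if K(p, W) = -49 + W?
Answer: 28*I*√13 ≈ 100.96*I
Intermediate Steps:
h = -8399 (h = -1808 - 6591 = -8399)
√(((-15082 + 13189) + h) + K(-96, 149)) = √(((-15082 + 13189) - 8399) + (-49 + 149)) = √((-1893 - 8399) + 100) = √(-10292 + 100) = √(-10192) = 28*I*√13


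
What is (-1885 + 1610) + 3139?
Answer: 2864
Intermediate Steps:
(-1885 + 1610) + 3139 = -275 + 3139 = 2864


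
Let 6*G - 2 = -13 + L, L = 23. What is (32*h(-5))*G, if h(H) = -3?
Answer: -192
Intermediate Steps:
G = 2 (G = ⅓ + (-13 + 23)/6 = ⅓ + (⅙)*10 = ⅓ + 5/3 = 2)
(32*h(-5))*G = (32*(-3))*2 = -96*2 = -192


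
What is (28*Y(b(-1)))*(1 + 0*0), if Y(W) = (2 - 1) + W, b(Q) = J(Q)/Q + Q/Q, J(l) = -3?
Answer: 140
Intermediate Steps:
b(Q) = 1 - 3/Q (b(Q) = -3/Q + Q/Q = -3/Q + 1 = 1 - 3/Q)
Y(W) = 1 + W
(28*Y(b(-1)))*(1 + 0*0) = (28*(1 + (-3 - 1)/(-1)))*(1 + 0*0) = (28*(1 - 1*(-4)))*(1 + 0) = (28*(1 + 4))*1 = (28*5)*1 = 140*1 = 140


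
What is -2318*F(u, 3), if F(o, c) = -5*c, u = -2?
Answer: 34770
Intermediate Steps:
-2318*F(u, 3) = -(-11590)*3 = -2318*(-15) = 34770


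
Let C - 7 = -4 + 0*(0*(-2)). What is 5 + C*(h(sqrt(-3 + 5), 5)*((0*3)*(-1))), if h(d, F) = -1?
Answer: 5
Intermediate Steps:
C = 3 (C = 7 + (-4 + 0*(0*(-2))) = 7 + (-4 + 0*0) = 7 + (-4 + 0) = 7 - 4 = 3)
5 + C*(h(sqrt(-3 + 5), 5)*((0*3)*(-1))) = 5 + 3*(-0*3*(-1)) = 5 + 3*(-0*(-1)) = 5 + 3*(-1*0) = 5 + 3*0 = 5 + 0 = 5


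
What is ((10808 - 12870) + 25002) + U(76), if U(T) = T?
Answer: 23016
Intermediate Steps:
((10808 - 12870) + 25002) + U(76) = ((10808 - 12870) + 25002) + 76 = (-2062 + 25002) + 76 = 22940 + 76 = 23016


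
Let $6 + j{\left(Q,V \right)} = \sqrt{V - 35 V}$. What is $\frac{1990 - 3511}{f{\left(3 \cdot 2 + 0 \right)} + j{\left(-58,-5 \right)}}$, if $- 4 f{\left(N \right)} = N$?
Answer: $- \frac{702}{7} - \frac{468 \sqrt{170}}{35} \approx -274.63$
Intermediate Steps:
$f{\left(N \right)} = - \frac{N}{4}$
$j{\left(Q,V \right)} = -6 + \sqrt{34} \sqrt{- V}$ ($j{\left(Q,V \right)} = -6 + \sqrt{V - 35 V} = -6 + \sqrt{- 34 V} = -6 + \sqrt{34} \sqrt{- V}$)
$\frac{1990 - 3511}{f{\left(3 \cdot 2 + 0 \right)} + j{\left(-58,-5 \right)}} = \frac{1990 - 3511}{- \frac{3 \cdot 2 + 0}{4} - \left(6 - \sqrt{34} \sqrt{\left(-1\right) \left(-5\right)}\right)} = - \frac{1521}{- \frac{6 + 0}{4} - \left(6 - \sqrt{34} \sqrt{5}\right)} = - \frac{1521}{\left(- \frac{1}{4}\right) 6 - \left(6 - \sqrt{170}\right)} = - \frac{1521}{- \frac{3}{2} - \left(6 - \sqrt{170}\right)} = - \frac{1521}{- \frac{15}{2} + \sqrt{170}}$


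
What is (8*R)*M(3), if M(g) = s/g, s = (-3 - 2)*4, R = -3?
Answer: 160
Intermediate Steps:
s = -20 (s = -5*4 = -20)
M(g) = -20/g
(8*R)*M(3) = (8*(-3))*(-20/3) = -(-480)/3 = -24*(-20/3) = 160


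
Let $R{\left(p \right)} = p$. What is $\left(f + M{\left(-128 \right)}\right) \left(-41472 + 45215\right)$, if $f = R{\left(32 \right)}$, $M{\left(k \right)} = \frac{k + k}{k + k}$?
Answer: $123519$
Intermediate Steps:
$M{\left(k \right)} = 1$ ($M{\left(k \right)} = \frac{2 k}{2 k} = 2 k \frac{1}{2 k} = 1$)
$f = 32$
$\left(f + M{\left(-128 \right)}\right) \left(-41472 + 45215\right) = \left(32 + 1\right) \left(-41472 + 45215\right) = 33 \cdot 3743 = 123519$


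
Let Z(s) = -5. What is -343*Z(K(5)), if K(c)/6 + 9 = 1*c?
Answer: 1715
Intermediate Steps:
K(c) = -54 + 6*c (K(c) = -54 + 6*(1*c) = -54 + 6*c)
-343*Z(K(5)) = -343*(-5) = 1715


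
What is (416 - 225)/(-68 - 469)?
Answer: -191/537 ≈ -0.35568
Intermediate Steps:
(416 - 225)/(-68 - 469) = 191/(-537) = 191*(-1/537) = -191/537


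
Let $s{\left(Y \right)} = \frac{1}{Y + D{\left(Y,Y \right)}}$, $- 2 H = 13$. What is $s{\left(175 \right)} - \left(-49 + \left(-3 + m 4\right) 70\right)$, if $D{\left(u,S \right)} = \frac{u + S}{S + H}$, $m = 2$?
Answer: $- \frac{17961838}{59675} \approx -300.99$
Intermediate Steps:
$H = - \frac{13}{2}$ ($H = \left(- \frac{1}{2}\right) 13 = - \frac{13}{2} \approx -6.5$)
$D{\left(u,S \right)} = \frac{S + u}{- \frac{13}{2} + S}$ ($D{\left(u,S \right)} = \frac{u + S}{S - \frac{13}{2}} = \frac{S + u}{- \frac{13}{2} + S}$)
$s{\left(Y \right)} = \frac{1}{Y + \frac{4 Y}{-13 + 2 Y}}$ ($s{\left(Y \right)} = \frac{1}{Y + \frac{2 \left(Y + Y\right)}{-13 + 2 Y}} = \frac{1}{Y + \frac{2 \cdot 2 Y}{-13 + 2 Y}} = \frac{1}{Y + \frac{4 Y}{-13 + 2 Y}}$)
$s{\left(175 \right)} - \left(-49 + \left(-3 + m 4\right) 70\right) = \frac{-13 + 2 \cdot 175}{175 \left(-9 + 2 \cdot 175\right)} - \left(-49 + \left(-3 + 2 \cdot 4\right) 70\right) = \frac{-13 + 350}{175 \left(-9 + 350\right)} - \left(-49 + \left(-3 + 8\right) 70\right) = \frac{1}{175} \cdot \frac{1}{341} \cdot 337 - \left(-49 + 5 \cdot 70\right) = \frac{1}{175} \cdot \frac{1}{341} \cdot 337 - \left(-49 + 350\right) = \frac{337}{59675} - 301 = - \frac{17961838}{59675}$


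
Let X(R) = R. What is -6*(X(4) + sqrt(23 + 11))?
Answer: -24 - 6*sqrt(34) ≈ -58.986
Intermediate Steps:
-6*(X(4) + sqrt(23 + 11)) = -6*(4 + sqrt(23 + 11)) = -6*(4 + sqrt(34)) = -24 - 6*sqrt(34)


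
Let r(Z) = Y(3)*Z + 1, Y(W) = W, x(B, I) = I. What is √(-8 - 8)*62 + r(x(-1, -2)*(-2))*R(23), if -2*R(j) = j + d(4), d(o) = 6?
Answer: -377/2 + 248*I ≈ -188.5 + 248.0*I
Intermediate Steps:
R(j) = -3 - j/2 (R(j) = -(j + 6)/2 = -(6 + j)/2 = -3 - j/2)
r(Z) = 1 + 3*Z (r(Z) = 3*Z + 1 = 1 + 3*Z)
√(-8 - 8)*62 + r(x(-1, -2)*(-2))*R(23) = √(-8 - 8)*62 + (1 + 3*(-2*(-2)))*(-3 - ½*23) = √(-16)*62 + (1 + 3*4)*(-3 - 23/2) = (4*I)*62 + (1 + 12)*(-29/2) = 248*I + 13*(-29/2) = 248*I - 377/2 = -377/2 + 248*I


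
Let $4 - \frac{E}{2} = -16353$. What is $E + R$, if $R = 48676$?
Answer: $81390$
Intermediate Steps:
$E = 32714$ ($E = 8 - -32706 = 8 + 32706 = 32714$)
$E + R = 32714 + 48676 = 81390$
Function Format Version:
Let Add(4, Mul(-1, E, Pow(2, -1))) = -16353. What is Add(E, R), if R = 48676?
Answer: 81390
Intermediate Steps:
E = 32714 (E = Add(8, Mul(-2, -16353)) = Add(8, 32706) = 32714)
Add(E, R) = Add(32714, 48676) = 81390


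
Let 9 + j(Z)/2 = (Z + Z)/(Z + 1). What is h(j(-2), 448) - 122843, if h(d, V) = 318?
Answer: -122525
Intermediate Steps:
j(Z) = -18 + 4*Z/(1 + Z) (j(Z) = -18 + 2*((Z + Z)/(Z + 1)) = -18 + 2*((2*Z)/(1 + Z)) = -18 + 2*(2*Z/(1 + Z)) = -18 + 4*Z/(1 + Z))
h(j(-2), 448) - 122843 = 318 - 122843 = -122525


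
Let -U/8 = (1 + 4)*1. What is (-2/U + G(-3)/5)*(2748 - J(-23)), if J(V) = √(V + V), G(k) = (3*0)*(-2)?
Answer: 687/5 - I*√46/20 ≈ 137.4 - 0.33912*I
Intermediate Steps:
U = -40 (U = -8*(1 + 4) = -40 ≈ -40.000)
G(k) = 0 (G(k) = 0*(-2) = 0)
J(V) = √2*√V (J(V) = √(2*V) = √2*√V)
(-2/U + G(-3)/5)*(2748 - J(-23)) = (-2/(-40) + 0/5)*(2748 - √2*√(-23)) = (-2*(-1/40) + 0*(⅕))*(2748 - √2*I*√23) = (1/20 + 0)*(2748 - I*√46) = (2748 - I*√46)/20 = 687/5 - I*√46/20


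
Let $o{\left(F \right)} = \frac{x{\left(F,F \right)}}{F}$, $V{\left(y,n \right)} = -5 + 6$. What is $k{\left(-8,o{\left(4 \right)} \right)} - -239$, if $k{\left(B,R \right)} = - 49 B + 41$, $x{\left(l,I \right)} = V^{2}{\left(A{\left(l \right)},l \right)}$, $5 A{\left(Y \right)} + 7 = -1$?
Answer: $672$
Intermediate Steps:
$A{\left(Y \right)} = - \frac{8}{5}$ ($A{\left(Y \right)} = - \frac{7}{5} + \frac{1}{5} \left(-1\right) = - \frac{7}{5} - \frac{1}{5} = - \frac{8}{5}$)
$V{\left(y,n \right)} = 1$
$x{\left(l,I \right)} = 1$ ($x{\left(l,I \right)} = 1^{2} = 1$)
$o{\left(F \right)} = \frac{1}{F}$ ($o{\left(F \right)} = 1 \frac{1}{F} = \frac{1}{F}$)
$k{\left(B,R \right)} = 41 - 49 B$
$k{\left(-8,o{\left(4 \right)} \right)} - -239 = \left(41 - -392\right) - -239 = \left(41 + 392\right) + 239 = 433 + 239 = 672$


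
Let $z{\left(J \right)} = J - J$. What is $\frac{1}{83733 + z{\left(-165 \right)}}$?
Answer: $\frac{1}{83733} \approx 1.1943 \cdot 10^{-5}$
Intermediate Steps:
$z{\left(J \right)} = 0$
$\frac{1}{83733 + z{\left(-165 \right)}} = \frac{1}{83733 + 0} = \frac{1}{83733}$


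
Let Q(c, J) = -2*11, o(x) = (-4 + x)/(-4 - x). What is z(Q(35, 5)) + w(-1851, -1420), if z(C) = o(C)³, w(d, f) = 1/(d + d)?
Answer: -2711341/899586 ≈ -3.0140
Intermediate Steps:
w(d, f) = 1/(2*d)
o(x) = (-4 + x)/(-4 - x)
Q(c, J) = -22
z(C) = (4 - C)³/(4 + C)³ (z(C) = ((4 - C)/(4 + C))³ = (4 - C)³/(4 + C)³)
z(Q(35, 5)) + w(-1851, -1420) = -(-4 - 22)³/(4 - 22)³ + (½)/(-1851) = -1*(-26)³/(-18)³ + (½)*(-1/1851) = -1*(-17576)*(-1/5832) - 1/3702 = -2197/729 - 1/3702 = -2711341/899586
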